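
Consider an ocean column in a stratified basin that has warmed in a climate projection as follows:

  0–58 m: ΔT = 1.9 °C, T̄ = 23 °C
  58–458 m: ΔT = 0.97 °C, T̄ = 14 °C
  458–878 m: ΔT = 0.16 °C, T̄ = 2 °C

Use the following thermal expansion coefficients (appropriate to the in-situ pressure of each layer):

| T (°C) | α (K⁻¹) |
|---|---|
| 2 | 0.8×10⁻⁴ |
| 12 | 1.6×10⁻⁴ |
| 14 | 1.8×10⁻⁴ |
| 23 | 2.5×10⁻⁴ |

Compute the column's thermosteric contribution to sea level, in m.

Δh ≈ 0.10 m

Layer 1 at 23 °C → α = 2.5×10⁻⁴ K⁻¹
Layer 2 at 14 °C → α = 1.8×10⁻⁴ K⁻¹
Layer 3 at 2 °C → α = 0.8×10⁻⁴ K⁻¹
0–58 m: 1.9 × 58 × 2.5×10⁻⁴ = 0.02755 m
0.97 × 1.8×10⁻⁴ × 400 = 0.06984 m
458–878 m: 0.8×10⁻⁴ × 420 × 0.16 = 0.005376 m
Δh = 0.02755 + 0.06984 + 0.005376 = 0.102766 m ≈ 0.10 m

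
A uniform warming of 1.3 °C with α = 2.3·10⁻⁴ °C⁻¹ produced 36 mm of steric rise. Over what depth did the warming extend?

H ≈ 120 m

H = Δh/(αΔT) = 0.036 / (2.3×10⁻⁴ × 1.3) ≈ 120.4 m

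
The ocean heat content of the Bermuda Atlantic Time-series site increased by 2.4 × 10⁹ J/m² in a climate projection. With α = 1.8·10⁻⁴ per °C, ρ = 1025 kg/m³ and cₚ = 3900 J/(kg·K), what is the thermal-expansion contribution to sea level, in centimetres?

Δh = αQ/(ρcₚ) = 1.8×10⁻⁴ × 2.4×10⁹ / (1025 × 3900) ≈ 0.10807 m

Δh = 11 cm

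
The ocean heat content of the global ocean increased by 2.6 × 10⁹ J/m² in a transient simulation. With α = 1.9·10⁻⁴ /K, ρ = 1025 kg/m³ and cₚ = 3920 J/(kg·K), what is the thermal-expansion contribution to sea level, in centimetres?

Δh ≈ 12.3 cm

Δh = αQ/(ρcₚ) = 1.9×10⁻⁴ × 2.6×10⁹ / (1025 × 3920) ≈ 0.12295 m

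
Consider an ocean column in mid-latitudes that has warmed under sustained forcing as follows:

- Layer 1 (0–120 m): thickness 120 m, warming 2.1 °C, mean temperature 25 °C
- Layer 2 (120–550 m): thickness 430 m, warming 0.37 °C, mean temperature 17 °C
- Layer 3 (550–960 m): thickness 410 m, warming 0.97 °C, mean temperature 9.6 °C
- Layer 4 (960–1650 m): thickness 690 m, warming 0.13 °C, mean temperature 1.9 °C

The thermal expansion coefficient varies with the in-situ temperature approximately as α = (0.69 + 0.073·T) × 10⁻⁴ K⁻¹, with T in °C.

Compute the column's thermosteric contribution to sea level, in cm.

Layer 1: α = (0.69 + 0.073×25)×10⁻⁴ = 2.515×10⁻⁴ K⁻¹
Layer 2: α = (0.69 + 0.073×17)×10⁻⁴ = 1.931×10⁻⁴ K⁻¹
Layer 3: α = (0.69 + 0.073×9.6)×10⁻⁴ = 1.3908×10⁻⁴ K⁻¹
Layer 4: α = (0.69 + 0.073×1.9)×10⁻⁴ = 0.8287×10⁻⁴ K⁻¹
Layer 1: 2.1 × 120 × 2.515×10⁻⁴ = 0.063378 m
430 × 1.931×10⁻⁴ × 0.37 = 0.03072221 m
Layer 3: 410 × 0.97 × 1.3908×10⁻⁴ = 0.055312116 m
Layer 4: 0.8287×10⁻⁴ × 690 × 0.13 = 0.007433439 m
Δh = 0.063378 + 0.03072221 + 0.055312116 + 0.007433439 = 0.156845765 m ≈ 16 cm

Δh = 16 cm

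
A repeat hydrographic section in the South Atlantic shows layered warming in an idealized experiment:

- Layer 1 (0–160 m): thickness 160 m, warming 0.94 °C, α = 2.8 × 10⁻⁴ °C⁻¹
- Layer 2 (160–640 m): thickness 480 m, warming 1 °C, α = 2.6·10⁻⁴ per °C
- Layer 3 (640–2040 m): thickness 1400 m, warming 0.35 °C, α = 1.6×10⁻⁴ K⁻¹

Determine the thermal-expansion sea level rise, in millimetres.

250 mm of thermosteric rise

0.94 × 160 × 2.8×10⁻⁴ = 0.042112 m
1 × 2.6×10⁻⁴ × 480 = 0.12480 m
0.35 × 1400 × 1.6×10⁻⁴ = 0.07840 m
Δh = 0.042112 + 0.12480 + 0.07840 = 0.245312 m ≈ 250 mm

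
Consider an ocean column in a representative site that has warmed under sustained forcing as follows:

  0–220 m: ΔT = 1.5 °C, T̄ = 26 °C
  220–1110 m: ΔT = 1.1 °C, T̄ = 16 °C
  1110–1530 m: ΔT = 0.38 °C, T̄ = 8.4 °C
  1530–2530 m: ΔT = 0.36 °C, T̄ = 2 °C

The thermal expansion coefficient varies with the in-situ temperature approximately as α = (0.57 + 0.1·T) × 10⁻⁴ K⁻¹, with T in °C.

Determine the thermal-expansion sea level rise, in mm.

Layer 1: α = (0.57 + 0.1×26)×10⁻⁴ = 3.17×10⁻⁴ K⁻¹
Layer 2: α = (0.57 + 0.1×16)×10⁻⁴ = 2.17×10⁻⁴ K⁻¹
Layer 3: α = (0.57 + 0.1×8.4)×10⁻⁴ = 1.41×10⁻⁴ K⁻¹
Layer 4: α = (0.57 + 0.1×2)×10⁻⁴ = 0.77×10⁻⁴ K⁻¹
220 × 1.5 × 3.17×10⁻⁴ = 0.10461 m
220–1110 m: 1.1 × 890 × 2.17×10⁻⁴ = 0.212443 m
1110–1530 m: 1.41×10⁻⁴ × 0.38 × 420 = 0.0225036 m
1000 × 0.36 × 0.77×10⁻⁴ = 0.02772 m
Δh = 0.10461 + 0.212443 + 0.0225036 + 0.02772 = 0.3672766 m ≈ 367 mm

about 367 mm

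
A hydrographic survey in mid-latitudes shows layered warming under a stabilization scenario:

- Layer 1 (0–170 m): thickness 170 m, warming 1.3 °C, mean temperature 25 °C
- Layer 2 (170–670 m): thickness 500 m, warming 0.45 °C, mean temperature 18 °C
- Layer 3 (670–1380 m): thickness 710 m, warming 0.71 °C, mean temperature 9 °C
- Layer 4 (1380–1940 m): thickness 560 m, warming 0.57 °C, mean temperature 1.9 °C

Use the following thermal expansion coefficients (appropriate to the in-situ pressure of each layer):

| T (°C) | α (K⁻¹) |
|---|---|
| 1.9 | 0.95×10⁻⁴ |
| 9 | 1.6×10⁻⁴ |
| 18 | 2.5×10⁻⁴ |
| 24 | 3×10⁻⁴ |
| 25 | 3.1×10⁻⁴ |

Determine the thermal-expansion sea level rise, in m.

Layer 1 at 25 °C → α = 3.1×10⁻⁴ K⁻¹
Layer 2 at 18 °C → α = 2.5×10⁻⁴ K⁻¹
Layer 3 at 9 °C → α = 1.6×10⁻⁴ K⁻¹
Layer 4 at 1.9 °C → α = 0.95×10⁻⁴ K⁻¹
170 × 1.3 × 3.1×10⁻⁴ = 0.06851 m
170–670 m: 2.5×10⁻⁴ × 0.45 × 500 = 0.05625 m
1.6×10⁻⁴ × 710 × 0.71 = 0.080656 m
0.57 × 0.95×10⁻⁴ × 560 = 0.030324 m
Δh = 0.06851 + 0.05625 + 0.080656 + 0.030324 = 0.23574 m ≈ 0.236 m

0.236 m of thermosteric rise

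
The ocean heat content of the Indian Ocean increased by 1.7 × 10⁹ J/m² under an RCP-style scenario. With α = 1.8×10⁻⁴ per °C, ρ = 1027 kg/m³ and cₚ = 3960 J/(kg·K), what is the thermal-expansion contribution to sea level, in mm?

75.2 mm

Δh = αQ/(ρcₚ) = 1.8×10⁻⁴ × 1.7×10⁹ / (1027 × 3960) ≈ 0.075241 m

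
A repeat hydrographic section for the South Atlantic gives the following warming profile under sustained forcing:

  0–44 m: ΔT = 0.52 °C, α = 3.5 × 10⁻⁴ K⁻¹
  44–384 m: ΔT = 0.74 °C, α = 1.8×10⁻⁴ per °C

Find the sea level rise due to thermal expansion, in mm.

0–44 m: 3.5×10⁻⁴ × 44 × 0.52 = 0.008008 m
44–384 m: 0.74 × 340 × 1.8×10⁻⁴ = 0.045288 m
Δh = 0.008008 + 0.045288 = 0.053296 m ≈ 53 mm

Δh ≈ 53 mm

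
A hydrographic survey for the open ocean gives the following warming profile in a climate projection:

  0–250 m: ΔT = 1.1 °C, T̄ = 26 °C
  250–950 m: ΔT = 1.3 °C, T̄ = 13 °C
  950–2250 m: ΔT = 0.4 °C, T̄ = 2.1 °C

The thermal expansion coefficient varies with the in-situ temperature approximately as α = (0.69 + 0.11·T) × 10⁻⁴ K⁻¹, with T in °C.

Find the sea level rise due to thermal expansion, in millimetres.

340 mm of thermosteric rise

Layer 1: α = (0.69 + 0.11×26)×10⁻⁴ = 3.55×10⁻⁴ K⁻¹
Layer 2: α = (0.69 + 0.11×13)×10⁻⁴ = 2.12×10⁻⁴ K⁻¹
Layer 3: α = (0.69 + 0.11×2.1)×10⁻⁴ = 0.921×10⁻⁴ K⁻¹
Layer 1: 3.55×10⁻⁴ × 250 × 1.1 = 0.097625 m
1.3 × 700 × 2.12×10⁻⁴ = 0.19292 m
Layer 3: 0.921×10⁻⁴ × 0.4 × 1300 = 0.047892 m
Δh = 0.097625 + 0.19292 + 0.047892 = 0.338437 m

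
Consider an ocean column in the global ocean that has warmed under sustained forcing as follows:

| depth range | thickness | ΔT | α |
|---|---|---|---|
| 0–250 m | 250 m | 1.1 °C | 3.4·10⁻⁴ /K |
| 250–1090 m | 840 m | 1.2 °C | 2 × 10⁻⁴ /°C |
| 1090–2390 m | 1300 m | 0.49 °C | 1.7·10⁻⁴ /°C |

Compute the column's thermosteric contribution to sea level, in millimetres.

403 mm of thermosteric rise

250 × 1.1 × 3.4×10⁻⁴ = 0.09350 m
Layer 2: 2×10⁻⁴ × 1.2 × 840 = 0.20160 m
1090–2390 m: 1.7×10⁻⁴ × 1300 × 0.49 = 0.10829 m
Δh = 0.09350 + 0.20160 + 0.10829 = 0.40339 m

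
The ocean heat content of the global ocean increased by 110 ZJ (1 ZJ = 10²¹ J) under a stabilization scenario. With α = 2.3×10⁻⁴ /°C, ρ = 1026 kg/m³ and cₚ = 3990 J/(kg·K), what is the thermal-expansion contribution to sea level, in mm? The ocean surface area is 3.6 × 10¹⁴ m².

17.2 mm

Per unit area: Q = 110×10²¹ / (3.6×10¹⁴) ≈ 3.056×10⁸ J/m²
Δh = αQ/(ρcₚ) = 2.3×10⁻⁴ × 3.056×10⁸ / (1026 × 3990) ≈ 0.01717 m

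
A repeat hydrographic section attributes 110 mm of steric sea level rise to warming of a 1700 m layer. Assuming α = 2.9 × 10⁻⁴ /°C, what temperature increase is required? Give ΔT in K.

ΔT = Δh/(αH) = 0.11 / (2.9×10⁻⁴ × 1700) ≈ 0.2231 K

ΔT ≈ 0.223 K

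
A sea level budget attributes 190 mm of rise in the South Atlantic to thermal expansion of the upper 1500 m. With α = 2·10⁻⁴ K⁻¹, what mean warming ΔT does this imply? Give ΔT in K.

ΔT = Δh/(αH) = 0.19 / (2×10⁻⁴ × 1500) ≈ 0.6333 K

ΔT ≈ 0.633 K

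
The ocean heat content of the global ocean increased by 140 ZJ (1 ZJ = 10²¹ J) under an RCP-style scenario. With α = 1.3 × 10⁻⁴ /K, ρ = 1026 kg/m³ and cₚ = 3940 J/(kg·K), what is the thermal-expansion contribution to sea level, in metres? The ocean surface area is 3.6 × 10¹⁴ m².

Per unit area: Q = 140×10²¹ / (3.6×10¹⁴) ≈ 3.889×10⁸ J/m²
Δh = αQ/(ρcₚ) = 1.3×10⁻⁴ × 3.889×10⁸ / (1026 × 3940) ≈ 0.012507 m

Δh ≈ 0.0125 m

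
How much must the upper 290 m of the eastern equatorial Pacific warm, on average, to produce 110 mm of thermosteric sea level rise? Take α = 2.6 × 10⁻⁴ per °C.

ΔT = Δh/(αH) = 0.11 / (2.6×10⁻⁴ × 290) ≈ 1.459 K

ΔT ≈ 1.46 K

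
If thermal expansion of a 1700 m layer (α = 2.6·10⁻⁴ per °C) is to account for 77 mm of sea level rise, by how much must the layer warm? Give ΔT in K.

ΔT = Δh/(αH) = 0.077 / (2.6×10⁻⁴ × 1700) ≈ 0.1742 K

about 0.174 K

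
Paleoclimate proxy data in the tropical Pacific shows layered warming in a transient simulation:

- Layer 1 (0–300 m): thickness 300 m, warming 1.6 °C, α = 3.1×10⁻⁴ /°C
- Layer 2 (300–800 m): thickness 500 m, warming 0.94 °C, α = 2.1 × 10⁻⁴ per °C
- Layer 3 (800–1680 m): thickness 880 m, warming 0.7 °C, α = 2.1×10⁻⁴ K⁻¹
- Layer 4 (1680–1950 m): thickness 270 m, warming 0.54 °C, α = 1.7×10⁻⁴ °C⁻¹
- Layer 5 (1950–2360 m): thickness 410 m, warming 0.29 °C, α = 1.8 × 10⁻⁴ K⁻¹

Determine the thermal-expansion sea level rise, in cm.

Δh ≈ 42.3 cm

Layer 1: 300 × 3.1×10⁻⁴ × 1.6 = 0.14880 m
Layer 2: 0.94 × 2.1×10⁻⁴ × 500 = 0.09870 m
Layer 3: 880 × 2.1×10⁻⁴ × 0.7 = 0.12936 m
270 × 0.54 × 1.7×10⁻⁴ = 0.024786 m
1950–2360 m: 0.29 × 410 × 1.8×10⁻⁴ = 0.021402 m
Δh = 0.14880 + 0.09870 + 0.12936 + 0.024786 + 0.021402 = 0.423048 m ≈ 42.3 cm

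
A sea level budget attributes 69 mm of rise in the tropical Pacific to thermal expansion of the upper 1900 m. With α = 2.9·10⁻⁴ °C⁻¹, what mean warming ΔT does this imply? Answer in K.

ΔT = Δh/(αH) = 0.069 / (2.9×10⁻⁴ × 1900) ≈ 0.1252 K

0.125 K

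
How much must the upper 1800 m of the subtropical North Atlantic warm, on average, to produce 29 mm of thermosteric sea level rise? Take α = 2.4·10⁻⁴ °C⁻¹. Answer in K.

ΔT = Δh/(αH) = 0.029 / (2.4×10⁻⁴ × 1800) ≈ 0.06713 K

0.0671 K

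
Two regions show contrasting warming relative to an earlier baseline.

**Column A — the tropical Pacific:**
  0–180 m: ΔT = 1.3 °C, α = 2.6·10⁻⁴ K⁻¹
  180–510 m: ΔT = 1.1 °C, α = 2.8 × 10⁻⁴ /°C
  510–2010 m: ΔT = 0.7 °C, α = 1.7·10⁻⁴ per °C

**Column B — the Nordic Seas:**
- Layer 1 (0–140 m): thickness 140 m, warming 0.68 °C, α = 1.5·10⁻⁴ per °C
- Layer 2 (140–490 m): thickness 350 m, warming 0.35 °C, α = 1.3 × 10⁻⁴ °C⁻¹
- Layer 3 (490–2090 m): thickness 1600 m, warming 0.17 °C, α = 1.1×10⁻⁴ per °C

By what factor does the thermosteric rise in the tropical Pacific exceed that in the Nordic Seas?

5.67

A 1.3 × 2.6×10⁻⁴ × 180 = 0.06084 m
A 180–510 m: 1.1 × 330 × 2.8×10⁻⁴ = 0.10164 m
A 1500 × 1.7×10⁻⁴ × 0.7 = 0.17850 m
A total: 0.34098 m
B Layer 1: 1.5×10⁻⁴ × 0.68 × 140 = 0.01428 m
B Layer 2: 350 × 0.35 × 1.3×10⁻⁴ = 0.015925 m
B 490–2090 m: 1600 × 1.1×10⁻⁴ × 0.17 = 0.02992 m
B total: 0.060125 m
Ratio: 0.34098 / 0.060125 ≈ 5.671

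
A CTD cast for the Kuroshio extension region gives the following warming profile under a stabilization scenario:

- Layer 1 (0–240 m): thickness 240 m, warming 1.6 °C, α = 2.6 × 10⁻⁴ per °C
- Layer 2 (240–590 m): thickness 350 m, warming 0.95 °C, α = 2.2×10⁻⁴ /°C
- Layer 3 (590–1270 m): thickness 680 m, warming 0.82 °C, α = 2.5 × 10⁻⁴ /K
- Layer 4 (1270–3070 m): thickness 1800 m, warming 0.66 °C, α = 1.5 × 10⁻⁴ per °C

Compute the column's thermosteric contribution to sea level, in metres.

0.49 m of thermosteric rise

Layer 1: 1.6 × 2.6×10⁻⁴ × 240 = 0.09984 m
240–590 m: 350 × 0.95 × 2.2×10⁻⁴ = 0.07315 m
2.5×10⁻⁴ × 680 × 0.82 = 0.13940 m
0.66 × 1800 × 1.5×10⁻⁴ = 0.17820 m
Δh = 0.09984 + 0.07315 + 0.13940 + 0.17820 = 0.49059 m ≈ 0.49 m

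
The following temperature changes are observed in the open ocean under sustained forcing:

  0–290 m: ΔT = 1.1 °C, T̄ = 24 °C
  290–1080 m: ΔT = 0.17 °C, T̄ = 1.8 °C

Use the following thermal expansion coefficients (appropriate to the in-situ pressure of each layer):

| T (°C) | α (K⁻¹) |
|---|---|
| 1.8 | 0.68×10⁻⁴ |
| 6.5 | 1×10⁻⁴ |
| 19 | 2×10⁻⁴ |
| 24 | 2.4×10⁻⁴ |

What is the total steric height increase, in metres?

about 0.0857 m

Layer 1 at 24 °C → α = 2.4×10⁻⁴ K⁻¹
Layer 2 at 1.8 °C → α = 0.68×10⁻⁴ K⁻¹
0–290 m: 1.1 × 290 × 2.4×10⁻⁴ = 0.07656 m
0.17 × 0.68×10⁻⁴ × 790 = 0.0091324 m
Δh = 0.07656 + 0.0091324 = 0.0856924 m ≈ 0.0857 m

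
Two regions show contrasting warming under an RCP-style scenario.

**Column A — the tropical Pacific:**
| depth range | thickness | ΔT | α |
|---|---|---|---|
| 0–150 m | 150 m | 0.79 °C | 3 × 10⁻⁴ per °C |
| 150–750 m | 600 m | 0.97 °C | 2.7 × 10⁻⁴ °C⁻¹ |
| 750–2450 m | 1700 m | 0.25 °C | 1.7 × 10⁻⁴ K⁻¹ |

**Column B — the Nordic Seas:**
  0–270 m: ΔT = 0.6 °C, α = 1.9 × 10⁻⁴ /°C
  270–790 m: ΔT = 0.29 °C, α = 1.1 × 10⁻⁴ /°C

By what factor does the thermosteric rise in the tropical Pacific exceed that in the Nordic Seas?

≈ 5.59×

A 3×10⁻⁴ × 150 × 0.79 = 0.03555 m
A 2.7×10⁻⁴ × 0.97 × 600 = 0.15714 m
A Layer 3: 0.25 × 1700 × 1.7×10⁻⁴ = 0.07225 m
A total: 0.26494 m
B Layer 1: 0.6 × 270 × 1.9×10⁻⁴ = 0.03078 m
B Layer 2: 520 × 0.29 × 1.1×10⁻⁴ = 0.016588 m
B total: 0.047368 m
Ratio: 0.26494 / 0.047368 ≈ 5.593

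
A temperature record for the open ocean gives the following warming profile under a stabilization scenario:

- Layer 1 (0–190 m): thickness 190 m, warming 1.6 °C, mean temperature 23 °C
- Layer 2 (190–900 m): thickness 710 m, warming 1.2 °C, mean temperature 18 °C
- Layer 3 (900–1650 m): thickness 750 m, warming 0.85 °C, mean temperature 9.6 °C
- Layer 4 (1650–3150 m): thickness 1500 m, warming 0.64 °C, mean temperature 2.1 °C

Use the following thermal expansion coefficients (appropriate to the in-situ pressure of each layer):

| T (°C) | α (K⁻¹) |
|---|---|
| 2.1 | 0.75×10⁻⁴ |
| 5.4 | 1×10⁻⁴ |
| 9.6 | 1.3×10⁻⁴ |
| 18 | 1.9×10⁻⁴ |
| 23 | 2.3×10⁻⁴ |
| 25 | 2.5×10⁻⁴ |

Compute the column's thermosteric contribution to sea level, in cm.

Layer 1 at 23 °C → α = 2.3×10⁻⁴ K⁻¹
Layer 2 at 18 °C → α = 1.9×10⁻⁴ K⁻¹
Layer 3 at 9.6 °C → α = 1.3×10⁻⁴ K⁻¹
Layer 4 at 2.1 °C → α = 0.75×10⁻⁴ K⁻¹
0–190 m: 2.3×10⁻⁴ × 190 × 1.6 = 0.06992 m
Layer 2: 1.2 × 1.9×10⁻⁴ × 710 = 0.16188 m
Layer 3: 750 × 0.85 × 1.3×10⁻⁴ = 0.082875 m
1650–3150 m: 0.64 × 0.75×10⁻⁴ × 1500 = 0.07200 m
Δh = 0.06992 + 0.16188 + 0.082875 + 0.07200 = 0.386675 m

about 39 cm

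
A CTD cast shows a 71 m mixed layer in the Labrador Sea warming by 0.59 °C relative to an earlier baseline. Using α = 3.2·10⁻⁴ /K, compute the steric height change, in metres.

Δh = αΔT·H = 3.2×10⁻⁴ × 0.59 × 71 = 0.0134048 m

0.013 m of thermosteric rise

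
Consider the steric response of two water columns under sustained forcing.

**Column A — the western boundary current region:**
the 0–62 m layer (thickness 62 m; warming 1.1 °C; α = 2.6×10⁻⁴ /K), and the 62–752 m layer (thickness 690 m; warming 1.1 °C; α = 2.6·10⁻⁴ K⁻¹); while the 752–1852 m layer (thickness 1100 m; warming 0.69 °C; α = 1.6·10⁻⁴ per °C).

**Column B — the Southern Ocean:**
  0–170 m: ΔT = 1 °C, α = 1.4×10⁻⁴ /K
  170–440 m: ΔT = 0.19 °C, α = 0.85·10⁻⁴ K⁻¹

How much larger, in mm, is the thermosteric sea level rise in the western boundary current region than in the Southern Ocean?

A Layer 1: 2.6×10⁻⁴ × 1.1 × 62 = 0.017732 m
A Layer 2: 1.1 × 690 × 2.6×10⁻⁴ = 0.19734 m
A Layer 3: 1100 × 0.69 × 1.6×10⁻⁴ = 0.12144 m
A total: 0.336512 m
B Layer 1: 1 × 170 × 1.4×10⁻⁴ = 0.02380 m
B 0.85×10⁻⁴ × 0.19 × 270 = 0.0043605 m
B total: 0.0281605 m
Difference: 0.336512 − 0.0281605 = 0.3083515 m

Δh_A − Δh_B ≈ 310 mm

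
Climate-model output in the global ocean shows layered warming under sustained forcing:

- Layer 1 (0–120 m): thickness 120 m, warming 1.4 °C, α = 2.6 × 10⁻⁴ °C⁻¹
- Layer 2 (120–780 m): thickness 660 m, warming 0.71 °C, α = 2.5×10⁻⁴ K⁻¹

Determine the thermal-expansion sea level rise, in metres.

0.16 m of thermosteric rise

2.6×10⁻⁴ × 1.4 × 120 = 0.04368 m
0.71 × 2.5×10⁻⁴ × 660 = 0.11715 m
Δh = 0.04368 + 0.11715 = 0.16083 m ≈ 0.16 m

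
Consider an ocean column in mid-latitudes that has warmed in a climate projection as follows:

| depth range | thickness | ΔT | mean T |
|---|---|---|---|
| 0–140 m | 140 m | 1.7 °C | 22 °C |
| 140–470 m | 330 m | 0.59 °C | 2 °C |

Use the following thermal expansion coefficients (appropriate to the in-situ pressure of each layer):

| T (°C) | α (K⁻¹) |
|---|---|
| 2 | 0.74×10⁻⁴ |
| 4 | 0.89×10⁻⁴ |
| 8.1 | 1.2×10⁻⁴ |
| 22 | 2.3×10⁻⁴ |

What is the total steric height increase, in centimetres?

Layer 1 at 22 °C → α = 2.3×10⁻⁴ K⁻¹
Layer 2 at 2 °C → α = 0.74×10⁻⁴ K⁻¹
0–140 m: 2.3×10⁻⁴ × 1.7 × 140 = 0.05474 m
Layer 2: 0.74×10⁻⁴ × 0.59 × 330 = 0.0144078 m
Δh = 0.05474 + 0.0144078 = 0.0691478 m ≈ 6.91 cm

6.91 cm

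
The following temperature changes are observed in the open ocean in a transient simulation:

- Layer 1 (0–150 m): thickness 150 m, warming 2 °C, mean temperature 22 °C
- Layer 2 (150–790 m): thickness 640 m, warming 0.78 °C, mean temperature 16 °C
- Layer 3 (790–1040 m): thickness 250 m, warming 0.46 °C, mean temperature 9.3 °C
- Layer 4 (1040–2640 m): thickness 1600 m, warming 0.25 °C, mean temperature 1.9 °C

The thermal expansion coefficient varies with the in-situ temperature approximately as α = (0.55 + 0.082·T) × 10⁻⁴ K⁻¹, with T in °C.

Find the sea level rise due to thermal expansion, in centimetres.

Δh ≈ 21 cm

Layer 1: α = (0.55 + 0.082×22)×10⁻⁴ = 2.354×10⁻⁴ K⁻¹
Layer 2: α = (0.55 + 0.082×16)×10⁻⁴ = 1.862×10⁻⁴ K⁻¹
Layer 3: α = (0.55 + 0.082×9.3)×10⁻⁴ = 1.3126×10⁻⁴ K⁻¹
Layer 4: α = (0.55 + 0.082×1.9)×10⁻⁴ = 0.7058×10⁻⁴ K⁻¹
2.354×10⁻⁴ × 150 × 2 = 0.07062 m
1.862×10⁻⁴ × 640 × 0.78 = 0.09295104 m
Layer 3: 1.3126×10⁻⁴ × 0.46 × 250 = 0.0150949 m
1040–2640 m: 0.25 × 0.7058×10⁻⁴ × 1600 = 0.028232 m
Δh = 0.07062 + 0.09295104 + 0.0150949 + 0.028232 = 0.20689794 m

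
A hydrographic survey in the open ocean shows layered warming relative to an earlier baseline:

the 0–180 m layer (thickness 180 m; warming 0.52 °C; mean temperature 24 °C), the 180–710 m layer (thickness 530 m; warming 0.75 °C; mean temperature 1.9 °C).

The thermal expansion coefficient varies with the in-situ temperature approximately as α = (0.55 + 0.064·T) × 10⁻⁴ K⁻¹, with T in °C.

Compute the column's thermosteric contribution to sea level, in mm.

46 mm

Layer 1: α = (0.55 + 0.064×24)×10⁻⁴ = 2.086×10⁻⁴ K⁻¹
Layer 2: α = (0.55 + 0.064×1.9)×10⁻⁴ = 0.6716×10⁻⁴ K⁻¹
0–180 m: 0.52 × 2.086×10⁻⁴ × 180 = 0.01952496 m
0.75 × 530 × 0.6716×10⁻⁴ = 0.0266961 m
Δh = 0.01952496 + 0.0266961 = 0.04622106 m ≈ 46 mm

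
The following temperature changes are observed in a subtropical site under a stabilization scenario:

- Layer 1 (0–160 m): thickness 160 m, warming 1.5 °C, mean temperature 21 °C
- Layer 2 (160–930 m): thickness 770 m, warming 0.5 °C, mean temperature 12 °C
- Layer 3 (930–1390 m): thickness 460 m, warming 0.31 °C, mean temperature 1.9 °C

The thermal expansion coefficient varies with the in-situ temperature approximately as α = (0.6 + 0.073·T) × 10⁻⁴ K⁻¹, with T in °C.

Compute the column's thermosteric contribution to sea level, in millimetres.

about 119 mm

Layer 1: α = (0.6 + 0.073×21)×10⁻⁴ = 2.133×10⁻⁴ K⁻¹
Layer 2: α = (0.6 + 0.073×12)×10⁻⁴ = 1.476×10⁻⁴ K⁻¹
Layer 3: α = (0.6 + 0.073×1.9)×10⁻⁴ = 0.7387×10⁻⁴ K⁻¹
Layer 1: 1.5 × 160 × 2.133×10⁻⁴ = 0.051192 m
770 × 0.5 × 1.476×10⁻⁴ = 0.056826 m
930–1390 m: 460 × 0.31 × 0.7387×10⁻⁴ = 0.010533862 m
Δh = 0.051192 + 0.056826 + 0.010533862 = 0.118551862 m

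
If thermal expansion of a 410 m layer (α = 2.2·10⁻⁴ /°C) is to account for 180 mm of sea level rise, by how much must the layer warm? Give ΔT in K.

ΔT ≈ 2.00 K

ΔT = Δh/(αH) = 0.18 / (2.2×10⁻⁴ × 410) ≈ 1.996 K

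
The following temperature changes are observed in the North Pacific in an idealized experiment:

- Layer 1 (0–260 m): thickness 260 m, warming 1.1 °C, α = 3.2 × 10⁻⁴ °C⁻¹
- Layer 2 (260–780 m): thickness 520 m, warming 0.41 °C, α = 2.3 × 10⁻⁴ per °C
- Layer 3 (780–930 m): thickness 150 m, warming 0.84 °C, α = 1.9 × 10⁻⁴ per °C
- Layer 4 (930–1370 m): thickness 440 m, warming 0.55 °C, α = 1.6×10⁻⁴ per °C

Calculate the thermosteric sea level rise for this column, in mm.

3.2×10⁻⁴ × 1.1 × 260 = 0.09152 m
Layer 2: 520 × 2.3×10⁻⁴ × 0.41 = 0.049036 m
780–930 m: 150 × 1.9×10⁻⁴ × 0.84 = 0.02394 m
0.55 × 440 × 1.6×10⁻⁴ = 0.03872 m
Δh = 0.09152 + 0.049036 + 0.02394 + 0.03872 = 0.203216 m ≈ 203 mm

Δh ≈ 203 mm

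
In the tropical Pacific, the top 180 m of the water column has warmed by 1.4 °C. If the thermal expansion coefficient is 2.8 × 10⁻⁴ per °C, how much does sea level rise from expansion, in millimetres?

Δh = αΔT·H = 2.8×10⁻⁴ × 1.4 × 180 = 0.07056 m

Δh ≈ 70.6 mm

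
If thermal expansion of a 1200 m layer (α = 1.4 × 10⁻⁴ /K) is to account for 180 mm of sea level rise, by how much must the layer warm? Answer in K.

1.07 K

ΔT = Δh/(αH) = 0.18 / (1.4×10⁻⁴ × 1200) ≈ 1.071 K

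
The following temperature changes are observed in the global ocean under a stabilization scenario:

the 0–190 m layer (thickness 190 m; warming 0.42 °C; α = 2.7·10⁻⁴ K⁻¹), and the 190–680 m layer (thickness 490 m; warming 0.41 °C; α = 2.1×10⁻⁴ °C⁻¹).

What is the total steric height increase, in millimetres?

0–190 m: 190 × 2.7×10⁻⁴ × 0.42 = 0.021546 m
Layer 2: 490 × 2.1×10⁻⁴ × 0.41 = 0.042189 m
Δh = 0.021546 + 0.042189 = 0.063735 m ≈ 63.7 mm

63.7 mm of thermosteric rise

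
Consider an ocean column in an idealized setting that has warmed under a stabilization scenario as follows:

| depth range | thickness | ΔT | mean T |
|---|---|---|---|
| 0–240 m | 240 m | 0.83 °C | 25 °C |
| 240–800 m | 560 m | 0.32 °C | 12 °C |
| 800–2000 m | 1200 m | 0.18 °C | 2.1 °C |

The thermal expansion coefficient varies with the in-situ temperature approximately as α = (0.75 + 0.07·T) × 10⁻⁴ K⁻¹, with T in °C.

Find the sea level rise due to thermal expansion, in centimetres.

about 9.8 cm

Layer 1: α = (0.75 + 0.07×25)×10⁻⁴ = 2.5×10⁻⁴ K⁻¹
Layer 2: α = (0.75 + 0.07×12)×10⁻⁴ = 1.59×10⁻⁴ K⁻¹
Layer 3: α = (0.75 + 0.07×2.1)×10⁻⁴ = 0.897×10⁻⁴ K⁻¹
Layer 1: 0.83 × 240 × 2.5×10⁻⁴ = 0.04980 m
Layer 2: 560 × 1.59×10⁻⁴ × 0.32 = 0.0284928 m
Layer 3: 1200 × 0.18 × 0.897×10⁻⁴ = 0.0193752 m
Δh = 0.04980 + 0.0284928 + 0.0193752 = 0.097668 m ≈ 9.8 cm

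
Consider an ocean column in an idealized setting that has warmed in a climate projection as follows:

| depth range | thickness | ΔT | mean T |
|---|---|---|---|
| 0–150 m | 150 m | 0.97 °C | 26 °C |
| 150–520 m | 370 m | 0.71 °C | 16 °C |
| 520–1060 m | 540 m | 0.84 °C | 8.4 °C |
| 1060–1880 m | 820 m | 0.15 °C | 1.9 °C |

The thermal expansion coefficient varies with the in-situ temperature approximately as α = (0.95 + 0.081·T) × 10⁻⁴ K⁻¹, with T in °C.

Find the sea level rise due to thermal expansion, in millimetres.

191 mm of thermosteric rise

Layer 1: α = (0.95 + 0.081×26)×10⁻⁴ = 3.056×10⁻⁴ K⁻¹
Layer 2: α = (0.95 + 0.081×16)×10⁻⁴ = 2.246×10⁻⁴ K⁻¹
Layer 3: α = (0.95 + 0.081×8.4)×10⁻⁴ = 1.6304×10⁻⁴ K⁻¹
Layer 4: α = (0.95 + 0.081×1.9)×10⁻⁴ = 1.1039×10⁻⁴ K⁻¹
0–150 m: 0.97 × 3.056×10⁻⁴ × 150 = 0.0444648 m
Layer 2: 2.246×10⁻⁴ × 0.71 × 370 = 0.05900242 m
520–1060 m: 1.6304×10⁻⁴ × 0.84 × 540 = 0.073954944 m
1060–1880 m: 0.15 × 820 × 1.1039×10⁻⁴ = 0.01357797 m
Δh = 0.0444648 + 0.05900242 + 0.073954944 + 0.01357797 = 0.191000134 m ≈ 191 mm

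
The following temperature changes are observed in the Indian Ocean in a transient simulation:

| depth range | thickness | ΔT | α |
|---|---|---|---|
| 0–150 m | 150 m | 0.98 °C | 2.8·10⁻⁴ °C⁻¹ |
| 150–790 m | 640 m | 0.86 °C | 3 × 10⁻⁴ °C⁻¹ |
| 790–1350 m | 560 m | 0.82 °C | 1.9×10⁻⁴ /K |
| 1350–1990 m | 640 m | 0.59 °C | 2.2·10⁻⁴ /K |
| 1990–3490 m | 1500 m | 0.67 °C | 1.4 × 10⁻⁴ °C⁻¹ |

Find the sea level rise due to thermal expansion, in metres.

2.8×10⁻⁴ × 0.98 × 150 = 0.04116 m
Layer 2: 0.86 × 3×10⁻⁴ × 640 = 0.16512 m
Layer 3: 560 × 0.82 × 1.9×10⁻⁴ = 0.087248 m
640 × 0.59 × 2.2×10⁻⁴ = 0.083072 m
1500 × 0.67 × 1.4×10⁻⁴ = 0.14070 m
Δh = 0.04116 + 0.16512 + 0.087248 + 0.083072 + 0.14070 = 0.51730 m ≈ 0.517 m

0.517 m of thermosteric rise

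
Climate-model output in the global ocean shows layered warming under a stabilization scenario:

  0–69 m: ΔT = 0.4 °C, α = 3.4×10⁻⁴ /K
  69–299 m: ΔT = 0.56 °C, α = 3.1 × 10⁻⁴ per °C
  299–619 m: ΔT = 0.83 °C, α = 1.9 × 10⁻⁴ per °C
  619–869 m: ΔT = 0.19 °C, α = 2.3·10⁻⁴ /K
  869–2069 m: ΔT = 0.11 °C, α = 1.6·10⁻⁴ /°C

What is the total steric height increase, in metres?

0–69 m: 0.4 × 69 × 3.4×10⁻⁴ = 0.009384 m
69–299 m: 3.1×10⁻⁴ × 230 × 0.56 = 0.039928 m
0.83 × 1.9×10⁻⁴ × 320 = 0.050464 m
0.19 × 2.3×10⁻⁴ × 250 = 0.010925 m
869–2069 m: 0.11 × 1200 × 1.6×10⁻⁴ = 0.02112 m
Δh = 0.009384 + 0.039928 + 0.050464 + 0.010925 + 0.02112 = 0.131821 m

Δh = 0.13 m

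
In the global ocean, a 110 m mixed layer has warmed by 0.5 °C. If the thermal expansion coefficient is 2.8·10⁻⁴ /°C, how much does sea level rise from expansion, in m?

Δh = αΔT·H = 2.8×10⁻⁴ × 0.5 × 110 = 0.01540 m

Δh = 0.0154 m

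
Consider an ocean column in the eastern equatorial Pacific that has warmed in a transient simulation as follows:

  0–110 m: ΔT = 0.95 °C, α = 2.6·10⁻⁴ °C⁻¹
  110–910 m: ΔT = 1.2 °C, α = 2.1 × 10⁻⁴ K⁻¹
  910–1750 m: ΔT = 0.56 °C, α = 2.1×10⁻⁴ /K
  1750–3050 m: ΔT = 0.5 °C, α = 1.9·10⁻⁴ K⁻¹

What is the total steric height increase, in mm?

Δh ≈ 450 mm

Layer 1: 2.6×10⁻⁴ × 0.95 × 110 = 0.02717 m
110–910 m: 800 × 1.2 × 2.1×10⁻⁴ = 0.20160 m
910–1750 m: 840 × 0.56 × 2.1×10⁻⁴ = 0.098784 m
0.5 × 1.9×10⁻⁴ × 1300 = 0.12350 m
Δh = 0.02717 + 0.20160 + 0.098784 + 0.12350 = 0.451054 m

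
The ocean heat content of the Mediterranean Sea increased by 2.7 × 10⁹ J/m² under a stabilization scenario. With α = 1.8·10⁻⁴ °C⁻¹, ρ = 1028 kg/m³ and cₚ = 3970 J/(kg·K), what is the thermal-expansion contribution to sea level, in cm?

Δh ≈ 11.9 cm

Δh = αQ/(ρcₚ) = 1.8×10⁻⁴ × 2.7×10⁹ / (1028 × 3970) ≈ 0.11908 m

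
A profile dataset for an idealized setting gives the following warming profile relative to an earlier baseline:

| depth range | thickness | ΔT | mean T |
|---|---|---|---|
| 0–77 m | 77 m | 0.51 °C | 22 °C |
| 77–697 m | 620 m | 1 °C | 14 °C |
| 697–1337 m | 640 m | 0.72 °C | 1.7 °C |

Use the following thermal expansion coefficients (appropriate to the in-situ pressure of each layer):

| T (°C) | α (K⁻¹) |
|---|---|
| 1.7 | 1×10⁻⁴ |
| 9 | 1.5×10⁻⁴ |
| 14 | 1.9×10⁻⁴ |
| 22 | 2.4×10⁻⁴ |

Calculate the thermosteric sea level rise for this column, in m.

Layer 1 at 22 °C → α = 2.4×10⁻⁴ K⁻¹
Layer 2 at 14 °C → α = 1.9×10⁻⁴ K⁻¹
Layer 3 at 1.7 °C → α = 1×10⁻⁴ K⁻¹
Layer 1: 2.4×10⁻⁴ × 0.51 × 77 = 0.0094248 m
Layer 2: 1.9×10⁻⁴ × 620 × 1 = 0.11780 m
0.72 × 1×10⁻⁴ × 640 = 0.04608 m
Δh = 0.0094248 + 0.11780 + 0.04608 = 0.1733048 m

0.173 m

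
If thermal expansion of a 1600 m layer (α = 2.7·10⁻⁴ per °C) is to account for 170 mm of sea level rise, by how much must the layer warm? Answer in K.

about 0.39 K

ΔT = Δh/(αH) = 0.17 / (2.7×10⁻⁴ × 1600) ≈ 0.3935 K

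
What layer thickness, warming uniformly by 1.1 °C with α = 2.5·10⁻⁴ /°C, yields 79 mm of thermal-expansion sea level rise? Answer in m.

287 m

H = Δh/(αΔT) = 0.079 / (2.5×10⁻⁴ × 1.1) ≈ 287.3 m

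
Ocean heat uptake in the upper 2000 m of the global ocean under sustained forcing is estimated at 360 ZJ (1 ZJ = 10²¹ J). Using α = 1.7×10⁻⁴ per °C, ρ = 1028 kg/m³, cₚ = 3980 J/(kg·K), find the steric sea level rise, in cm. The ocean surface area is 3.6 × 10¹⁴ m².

4.16 cm

Per unit area: Q = 360×10²¹ / (3.6×10¹⁴) = 1×10⁹ J/m²
Δh = αQ/(ρcₚ) = 1.7×10⁻⁴ × 1×10⁹ / (1028 × 3980) ≈ 0.04155 m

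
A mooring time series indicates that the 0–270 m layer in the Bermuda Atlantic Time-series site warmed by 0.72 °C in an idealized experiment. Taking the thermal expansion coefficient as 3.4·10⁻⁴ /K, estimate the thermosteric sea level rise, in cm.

Δh = αΔT·H = 3.4×10⁻⁴ × 0.72 × 270 = 0.066096 m

Δh ≈ 6.6 cm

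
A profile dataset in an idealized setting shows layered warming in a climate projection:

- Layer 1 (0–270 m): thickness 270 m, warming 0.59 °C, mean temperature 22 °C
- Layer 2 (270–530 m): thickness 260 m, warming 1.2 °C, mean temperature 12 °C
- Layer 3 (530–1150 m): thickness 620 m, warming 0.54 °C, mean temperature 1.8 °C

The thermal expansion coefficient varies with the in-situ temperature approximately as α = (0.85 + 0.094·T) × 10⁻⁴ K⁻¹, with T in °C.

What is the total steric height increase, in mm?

Layer 1: α = (0.85 + 0.094×22)×10⁻⁴ = 2.918×10⁻⁴ K⁻¹
Layer 2: α = (0.85 + 0.094×12)×10⁻⁴ = 1.978×10⁻⁴ K⁻¹
Layer 3: α = (0.85 + 0.094×1.8)×10⁻⁴ = 1.0192×10⁻⁴ K⁻¹
0–270 m: 2.918×10⁻⁴ × 0.59 × 270 = 0.04648374 m
Layer 2: 1.2 × 1.978×10⁻⁴ × 260 = 0.0617136 m
620 × 1.0192×10⁻⁴ × 0.54 = 0.034122816 m
Δh = 0.04648374 + 0.0617136 + 0.034122816 = 0.142320156 m ≈ 142 mm

142 mm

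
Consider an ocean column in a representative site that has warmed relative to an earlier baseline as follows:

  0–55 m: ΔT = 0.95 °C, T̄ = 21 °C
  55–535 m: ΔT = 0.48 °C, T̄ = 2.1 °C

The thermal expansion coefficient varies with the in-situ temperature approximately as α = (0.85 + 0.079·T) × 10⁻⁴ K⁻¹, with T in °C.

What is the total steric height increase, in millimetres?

Layer 1: α = (0.85 + 0.079×21)×10⁻⁴ = 2.509×10⁻⁴ K⁻¹
Layer 2: α = (0.85 + 0.079×2.1)×10⁻⁴ = 1.0159×10⁻⁴ K⁻¹
0–55 m: 0.95 × 2.509×10⁻⁴ × 55 = 0.013109525 m
Layer 2: 0.48 × 1.0159×10⁻⁴ × 480 = 0.023406336 m
Δh = 0.013109525 + 0.023406336 = 0.036515861 m

36.5 mm of thermosteric rise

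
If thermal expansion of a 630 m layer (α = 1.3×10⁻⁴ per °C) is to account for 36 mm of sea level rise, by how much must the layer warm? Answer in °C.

ΔT = Δh/(αH) = 0.036 / (1.3×10⁻⁴ × 630) ≈ 0.4396 °C

ΔT ≈ 0.44 °C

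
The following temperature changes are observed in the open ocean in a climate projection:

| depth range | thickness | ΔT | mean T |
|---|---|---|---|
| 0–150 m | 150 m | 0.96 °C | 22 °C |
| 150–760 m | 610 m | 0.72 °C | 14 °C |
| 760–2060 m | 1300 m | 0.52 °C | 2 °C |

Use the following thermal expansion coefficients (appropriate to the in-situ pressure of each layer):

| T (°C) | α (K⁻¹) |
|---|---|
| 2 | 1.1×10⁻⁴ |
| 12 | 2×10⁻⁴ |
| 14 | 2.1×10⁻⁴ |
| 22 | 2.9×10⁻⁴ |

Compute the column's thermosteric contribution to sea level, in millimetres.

about 208 mm

Layer 1 at 22 °C → α = 2.9×10⁻⁴ K⁻¹
Layer 2 at 14 °C → α = 2.1×10⁻⁴ K⁻¹
Layer 3 at 2 °C → α = 1.1×10⁻⁴ K⁻¹
150 × 2.9×10⁻⁴ × 0.96 = 0.04176 m
610 × 2.1×10⁻⁴ × 0.72 = 0.092232 m
760–2060 m: 1.1×10⁻⁴ × 0.52 × 1300 = 0.07436 m
Δh = 0.04176 + 0.092232 + 0.07436 = 0.208352 m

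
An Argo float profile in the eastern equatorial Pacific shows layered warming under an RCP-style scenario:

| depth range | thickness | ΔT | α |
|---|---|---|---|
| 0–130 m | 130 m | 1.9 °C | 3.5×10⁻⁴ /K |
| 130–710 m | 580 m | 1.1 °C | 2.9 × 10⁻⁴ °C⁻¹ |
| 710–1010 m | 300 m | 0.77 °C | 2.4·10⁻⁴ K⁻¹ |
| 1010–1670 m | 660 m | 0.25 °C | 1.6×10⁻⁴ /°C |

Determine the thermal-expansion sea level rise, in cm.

3.5×10⁻⁴ × 130 × 1.9 = 0.08645 m
Layer 2: 2.9×10⁻⁴ × 580 × 1.1 = 0.18502 m
300 × 2.4×10⁻⁴ × 0.77 = 0.05544 m
1010–1670 m: 660 × 0.25 × 1.6×10⁻⁴ = 0.02640 m
Δh = 0.08645 + 0.18502 + 0.05544 + 0.02640 = 0.35331 m

35.3 cm of thermosteric rise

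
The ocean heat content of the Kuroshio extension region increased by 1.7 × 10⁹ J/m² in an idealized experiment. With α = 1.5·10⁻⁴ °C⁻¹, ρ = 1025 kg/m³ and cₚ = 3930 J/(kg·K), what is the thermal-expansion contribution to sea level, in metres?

Δh = αQ/(ρcₚ) = 1.5×10⁻⁴ × 1.7×10⁹ / (1025 × 3930) ≈ 0.063303 m

Δh = 0.063 m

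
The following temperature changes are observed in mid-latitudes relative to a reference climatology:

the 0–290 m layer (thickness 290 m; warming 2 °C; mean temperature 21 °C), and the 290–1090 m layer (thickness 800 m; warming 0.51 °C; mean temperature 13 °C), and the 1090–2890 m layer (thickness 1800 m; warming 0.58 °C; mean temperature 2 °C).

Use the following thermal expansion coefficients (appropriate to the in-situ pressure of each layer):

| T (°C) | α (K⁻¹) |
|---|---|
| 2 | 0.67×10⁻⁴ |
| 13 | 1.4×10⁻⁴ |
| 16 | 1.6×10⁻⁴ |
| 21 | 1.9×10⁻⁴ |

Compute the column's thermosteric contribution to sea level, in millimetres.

about 237 mm

Layer 1 at 21 °C → α = 1.9×10⁻⁴ K⁻¹
Layer 2 at 13 °C → α = 1.4×10⁻⁴ K⁻¹
Layer 3 at 2 °C → α = 0.67×10⁻⁴ K⁻¹
0–290 m: 2 × 1.9×10⁻⁴ × 290 = 0.11020 m
290–1090 m: 0.51 × 800 × 1.4×10⁻⁴ = 0.05712 m
0.58 × 1800 × 0.67×10⁻⁴ = 0.069948 m
Δh = 0.11020 + 0.05712 + 0.069948 = 0.237268 m ≈ 237 mm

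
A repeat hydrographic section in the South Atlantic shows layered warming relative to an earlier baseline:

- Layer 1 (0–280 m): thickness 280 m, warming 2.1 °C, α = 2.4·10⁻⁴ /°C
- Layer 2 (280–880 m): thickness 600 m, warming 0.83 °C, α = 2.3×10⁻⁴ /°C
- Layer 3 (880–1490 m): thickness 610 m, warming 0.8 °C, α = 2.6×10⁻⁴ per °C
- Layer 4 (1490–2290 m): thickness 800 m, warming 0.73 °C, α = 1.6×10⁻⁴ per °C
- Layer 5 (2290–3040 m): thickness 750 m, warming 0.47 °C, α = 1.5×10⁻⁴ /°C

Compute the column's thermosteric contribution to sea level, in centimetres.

Δh ≈ 52.9 cm

280 × 2.1 × 2.4×10⁻⁴ = 0.14112 m
2.3×10⁻⁴ × 0.83 × 600 = 0.11454 m
880–1490 m: 2.6×10⁻⁴ × 0.8 × 610 = 0.12688 m
Layer 4: 800 × 1.6×10⁻⁴ × 0.73 = 0.09344 m
Layer 5: 0.47 × 750 × 1.5×10⁻⁴ = 0.052875 m
Δh = 0.14112 + 0.11454 + 0.12688 + 0.09344 + 0.052875 = 0.528855 m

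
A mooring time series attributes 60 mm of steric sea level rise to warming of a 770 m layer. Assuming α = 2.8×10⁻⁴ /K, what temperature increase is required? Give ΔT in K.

ΔT = Δh/(αH) = 0.06 / (2.8×10⁻⁴ × 770) ≈ 0.2783 K

0.28 K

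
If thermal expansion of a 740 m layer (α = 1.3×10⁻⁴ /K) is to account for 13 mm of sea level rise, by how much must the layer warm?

ΔT = Δh/(αH) = 0.013 / (1.3×10⁻⁴ × 740) ≈ 0.1351 °C

about 0.14 °C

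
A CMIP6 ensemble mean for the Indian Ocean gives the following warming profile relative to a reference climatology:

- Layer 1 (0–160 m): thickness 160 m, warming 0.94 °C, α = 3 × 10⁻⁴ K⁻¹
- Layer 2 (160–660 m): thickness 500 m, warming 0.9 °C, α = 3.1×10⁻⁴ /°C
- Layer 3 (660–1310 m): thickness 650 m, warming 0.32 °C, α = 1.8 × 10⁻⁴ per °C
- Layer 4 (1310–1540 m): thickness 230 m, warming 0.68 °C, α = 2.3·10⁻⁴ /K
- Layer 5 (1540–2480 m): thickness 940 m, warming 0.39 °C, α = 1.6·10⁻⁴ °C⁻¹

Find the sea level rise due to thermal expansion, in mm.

Layer 1: 3×10⁻⁴ × 160 × 0.94 = 0.04512 m
Layer 2: 3.1×10⁻⁴ × 0.9 × 500 = 0.13950 m
650 × 0.32 × 1.8×10⁻⁴ = 0.03744 m
1310–1540 m: 230 × 0.68 × 2.3×10⁻⁴ = 0.035972 m
1540–2480 m: 0.39 × 1.6×10⁻⁴ × 940 = 0.058656 m
Δh = 0.04512 + 0.13950 + 0.03744 + 0.035972 + 0.058656 = 0.316688 m ≈ 320 mm

Δh ≈ 320 mm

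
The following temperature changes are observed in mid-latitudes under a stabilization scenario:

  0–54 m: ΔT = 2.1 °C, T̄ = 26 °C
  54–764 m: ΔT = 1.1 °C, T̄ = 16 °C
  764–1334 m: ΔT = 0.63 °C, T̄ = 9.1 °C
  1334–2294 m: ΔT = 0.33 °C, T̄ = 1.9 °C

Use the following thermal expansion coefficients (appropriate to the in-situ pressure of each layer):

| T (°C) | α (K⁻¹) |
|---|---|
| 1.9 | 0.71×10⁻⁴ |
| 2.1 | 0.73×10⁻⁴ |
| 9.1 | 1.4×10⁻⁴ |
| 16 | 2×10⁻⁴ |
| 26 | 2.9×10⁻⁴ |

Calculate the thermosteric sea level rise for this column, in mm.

about 262 mm

Layer 1 at 26 °C → α = 2.9×10⁻⁴ K⁻¹
Layer 2 at 16 °C → α = 2×10⁻⁴ K⁻¹
Layer 3 at 9.1 °C → α = 1.4×10⁻⁴ K⁻¹
Layer 4 at 1.9 °C → α = 0.71×10⁻⁴ K⁻¹
2.9×10⁻⁴ × 54 × 2.1 = 0.032886 m
2×10⁻⁴ × 710 × 1.1 = 0.15620 m
Layer 3: 570 × 0.63 × 1.4×10⁻⁴ = 0.050274 m
0.33 × 960 × 0.71×10⁻⁴ = 0.0224928 m
Δh = 0.032886 + 0.15620 + 0.050274 + 0.0224928 = 0.2618528 m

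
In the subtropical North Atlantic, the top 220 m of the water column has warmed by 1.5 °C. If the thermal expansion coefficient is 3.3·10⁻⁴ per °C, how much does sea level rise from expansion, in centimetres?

Δh ≈ 10.9 cm

Δh = αΔT·H = 3.3×10⁻⁴ × 1.5 × 220 = 0.10890 m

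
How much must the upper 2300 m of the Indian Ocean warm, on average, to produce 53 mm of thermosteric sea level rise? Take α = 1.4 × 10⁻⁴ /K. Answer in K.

ΔT ≈ 0.165 K

ΔT = Δh/(αH) = 0.053 / (1.4×10⁻⁴ × 2300) ≈ 0.1646 K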